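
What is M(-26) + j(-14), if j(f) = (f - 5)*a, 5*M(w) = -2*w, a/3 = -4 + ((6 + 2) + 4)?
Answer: -2228/5 ≈ -445.60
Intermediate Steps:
a = 24 (a = 3*(-4 + ((6 + 2) + 4)) = 3*(-4 + (8 + 4)) = 3*(-4 + 12) = 3*8 = 24)
M(w) = -2*w/5 (M(w) = (-2*w)/5 = -2*w/5)
j(f) = -120 + 24*f (j(f) = (f - 5)*24 = (-5 + f)*24 = -120 + 24*f)
M(-26) + j(-14) = -⅖*(-26) + (-120 + 24*(-14)) = 52/5 + (-120 - 336) = 52/5 - 456 = -2228/5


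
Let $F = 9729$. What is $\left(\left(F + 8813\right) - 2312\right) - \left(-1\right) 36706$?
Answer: $52936$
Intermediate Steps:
$\left(\left(F + 8813\right) - 2312\right) - \left(-1\right) 36706 = \left(\left(9729 + 8813\right) - 2312\right) - \left(-1\right) 36706 = \left(18542 - 2312\right) - -36706 = 16230 + 36706 = 52936$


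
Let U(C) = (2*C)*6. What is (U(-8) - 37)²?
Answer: 17689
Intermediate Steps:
U(C) = 12*C
(U(-8) - 37)² = (12*(-8) - 37)² = (-96 - 37)² = (-133)² = 17689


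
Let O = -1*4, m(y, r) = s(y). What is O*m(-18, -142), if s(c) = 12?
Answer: -48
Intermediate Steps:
m(y, r) = 12
O = -4
O*m(-18, -142) = -4*12 = -48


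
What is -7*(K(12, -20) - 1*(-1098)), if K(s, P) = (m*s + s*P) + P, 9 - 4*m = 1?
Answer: -6034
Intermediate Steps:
m = 2 (m = 9/4 - ¼*1 = 9/4 - ¼ = 2)
K(s, P) = P + 2*s + P*s (K(s, P) = (2*s + s*P) + P = (2*s + P*s) + P = P + 2*s + P*s)
-7*(K(12, -20) - 1*(-1098)) = -7*((-20 + 2*12 - 20*12) - 1*(-1098)) = -7*((-20 + 24 - 240) + 1098) = -7*(-236 + 1098) = -7*862 = -6034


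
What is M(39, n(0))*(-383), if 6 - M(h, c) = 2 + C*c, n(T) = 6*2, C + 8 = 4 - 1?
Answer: -24512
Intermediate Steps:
C = -5 (C = -8 + (4 - 1) = -8 + 3 = -5)
n(T) = 12
M(h, c) = 4 + 5*c (M(h, c) = 6 - (2 - 5*c) = 6 + (-2 + 5*c) = 4 + 5*c)
M(39, n(0))*(-383) = (4 + 5*12)*(-383) = (4 + 60)*(-383) = 64*(-383) = -24512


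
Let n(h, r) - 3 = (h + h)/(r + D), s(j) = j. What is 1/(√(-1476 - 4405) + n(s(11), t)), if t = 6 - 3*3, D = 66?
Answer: 13293/23386210 - 3969*I*√5881/23386210 ≈ 0.00056841 - 0.013015*I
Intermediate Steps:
t = -3 (t = 6 - 9 = -3)
n(h, r) = 3 + 2*h/(66 + r) (n(h, r) = 3 + (h + h)/(r + 66) = 3 + (2*h)/(66 + r) = 3 + 2*h/(66 + r))
1/(√(-1476 - 4405) + n(s(11), t)) = 1/(√(-1476 - 4405) + (198 + 2*11 + 3*(-3))/(66 - 3)) = 1/(√(-5881) + (198 + 22 - 9)/63) = 1/(I*√5881 + (1/63)*211) = 1/(I*√5881 + 211/63) = 1/(211/63 + I*√5881)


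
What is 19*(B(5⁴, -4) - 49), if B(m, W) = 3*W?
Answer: -1159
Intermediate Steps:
19*(B(5⁴, -4) - 49) = 19*(3*(-4) - 49) = 19*(-12 - 49) = 19*(-61) = -1159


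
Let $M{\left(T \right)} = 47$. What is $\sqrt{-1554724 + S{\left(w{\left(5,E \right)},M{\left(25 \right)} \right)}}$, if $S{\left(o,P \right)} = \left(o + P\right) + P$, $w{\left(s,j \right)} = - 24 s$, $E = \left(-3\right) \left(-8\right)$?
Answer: $15 i \sqrt{6910} \approx 1246.9 i$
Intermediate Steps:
$E = 24$
$S{\left(o,P \right)} = o + 2 P$ ($S{\left(o,P \right)} = \left(P + o\right) + P = o + 2 P$)
$\sqrt{-1554724 + S{\left(w{\left(5,E \right)},M{\left(25 \right)} \right)}} = \sqrt{-1554724 + \left(\left(-24\right) 5 + 2 \cdot 47\right)} = \sqrt{-1554724 + \left(-120 + 94\right)} = \sqrt{-1554724 - 26} = \sqrt{-1554750} = 15 i \sqrt{6910}$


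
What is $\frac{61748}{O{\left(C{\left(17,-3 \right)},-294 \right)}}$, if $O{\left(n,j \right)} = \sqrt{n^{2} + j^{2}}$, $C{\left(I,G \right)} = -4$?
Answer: $\frac{30874 \sqrt{21613}}{21613} \approx 210.01$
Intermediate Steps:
$O{\left(n,j \right)} = \sqrt{j^{2} + n^{2}}$
$\frac{61748}{O{\left(C{\left(17,-3 \right)},-294 \right)}} = \frac{61748}{\sqrt{\left(-294\right)^{2} + \left(-4\right)^{2}}} = \frac{61748}{\sqrt{86436 + 16}} = \frac{61748}{\sqrt{86452}} = \frac{61748}{2 \sqrt{21613}} = 61748 \frac{\sqrt{21613}}{43226} = \frac{30874 \sqrt{21613}}{21613}$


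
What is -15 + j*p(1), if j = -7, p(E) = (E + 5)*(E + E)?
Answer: -99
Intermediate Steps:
p(E) = 2*E*(5 + E) (p(E) = (5 + E)*(2*E) = 2*E*(5 + E))
-15 + j*p(1) = -15 - 14*(5 + 1) = -15 - 14*6 = -15 - 7*12 = -15 - 84 = -99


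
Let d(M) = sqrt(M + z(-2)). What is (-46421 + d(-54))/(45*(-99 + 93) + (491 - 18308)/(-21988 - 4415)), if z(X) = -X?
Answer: 408551221/2370331 - 17602*I*sqrt(13)/2370331 ≈ 172.36 - 0.026775*I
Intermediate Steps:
d(M) = sqrt(2 + M) (d(M) = sqrt(M - 1*(-2)) = sqrt(M + 2) = sqrt(2 + M))
(-46421 + d(-54))/(45*(-99 + 93) + (491 - 18308)/(-21988 - 4415)) = (-46421 + sqrt(2 - 54))/(45*(-99 + 93) + (491 - 18308)/(-21988 - 4415)) = (-46421 + sqrt(-52))/(45*(-6) - 17817/(-26403)) = (-46421 + 2*I*sqrt(13))/(-270 - 17817*(-1/26403)) = (-46421 + 2*I*sqrt(13))/(-270 + 5939/8801) = (-46421 + 2*I*sqrt(13))/(-2370331/8801) = (-46421 + 2*I*sqrt(13))*(-8801/2370331) = 408551221/2370331 - 17602*I*sqrt(13)/2370331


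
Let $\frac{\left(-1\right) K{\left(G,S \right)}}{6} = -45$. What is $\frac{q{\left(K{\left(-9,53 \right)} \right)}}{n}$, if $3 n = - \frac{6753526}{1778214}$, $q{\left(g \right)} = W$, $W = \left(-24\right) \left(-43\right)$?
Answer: $- \frac{2752675272}{3376763} \approx -815.18$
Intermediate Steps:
$W = 1032$
$K{\left(G,S \right)} = 270$ ($K{\left(G,S \right)} = \left(-6\right) \left(-45\right) = 270$)
$q{\left(g \right)} = 1032$
$n = - \frac{3376763}{2667321}$ ($n = \frac{\left(-6753526\right) \frac{1}{1778214}}{3} = \frac{1}{3} \left(- \frac{3376763}{889107}\right) = - \frac{3376763}{2667321} \approx -1.266$)
$\frac{q{\left(K{\left(-9,53 \right)} \right)}}{n} = \frac{1032}{- \frac{3376763}{2667321}} = 1032 \left(- \frac{2667321}{3376763}\right) = - \frac{2752675272}{3376763}$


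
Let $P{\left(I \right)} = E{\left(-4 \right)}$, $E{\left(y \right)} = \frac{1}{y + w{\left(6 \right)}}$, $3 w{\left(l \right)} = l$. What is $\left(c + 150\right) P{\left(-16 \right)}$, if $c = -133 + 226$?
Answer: $- \frac{243}{2} \approx -121.5$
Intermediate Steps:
$w{\left(l \right)} = \frac{l}{3}$
$E{\left(y \right)} = \frac{1}{2 + y}$ ($E{\left(y \right)} = \frac{1}{y + \frac{1}{3} \cdot 6} = \frac{1}{y + 2} = \frac{1}{2 + y}$)
$P{\left(I \right)} = - \frac{1}{2}$ ($P{\left(I \right)} = \frac{1}{2 - 4} = \frac{1}{-2} = - \frac{1}{2}$)
$c = 93$
$\left(c + 150\right) P{\left(-16 \right)} = \left(93 + 150\right) \left(- \frac{1}{2}\right) = 243 \left(- \frac{1}{2}\right) = - \frac{243}{2}$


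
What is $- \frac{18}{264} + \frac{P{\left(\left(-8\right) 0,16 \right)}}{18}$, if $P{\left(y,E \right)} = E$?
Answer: $\frac{325}{396} \approx 0.82071$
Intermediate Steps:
$- \frac{18}{264} + \frac{P{\left(\left(-8\right) 0,16 \right)}}{18} = - \frac{18}{264} + \frac{16}{18} = \left(-18\right) \frac{1}{264} + 16 \cdot \frac{1}{18} = - \frac{3}{44} + \frac{8}{9} = \frac{325}{396}$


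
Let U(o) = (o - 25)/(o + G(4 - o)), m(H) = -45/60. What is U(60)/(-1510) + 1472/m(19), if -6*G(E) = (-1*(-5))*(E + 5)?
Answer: -182263061/92865 ≈ -1962.7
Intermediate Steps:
m(H) = -3/4 (m(H) = -45*1/60 = -3/4)
G(E) = -25/6 - 5*E/6 (G(E) = -(-1*(-5))*(E + 5)/6 = -5*(5 + E)/6 = -(25 + 5*E)/6 = -25/6 - 5*E/6)
U(o) = (-25 + o)/(-15/2 + 11*o/6) (U(o) = (o - 25)/(o + (-25/6 - 5*(4 - o)/6)) = (-25 + o)/(o + (-25/6 + (-10/3 + 5*o/6))) = (-25 + o)/(o + (-15/2 + 5*o/6)) = (-25 + o)/(-15/2 + 11*o/6))
U(60)/(-1510) + 1472/m(19) = (6*(25 - 1*60)/(45 - 11*60))/(-1510) + 1472/(-3/4) = (6*(25 - 60)/(45 - 660))*(-1/1510) + 1472*(-4/3) = (6*(-35)/(-615))*(-1/1510) - 5888/3 = (6*(-1/615)*(-35))*(-1/1510) - 5888/3 = (14/41)*(-1/1510) - 5888/3 = -7/30955 - 5888/3 = -182263061/92865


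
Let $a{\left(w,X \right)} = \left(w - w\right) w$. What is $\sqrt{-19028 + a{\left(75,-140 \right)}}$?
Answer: $2 i \sqrt{4757} \approx 137.94 i$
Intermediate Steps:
$a{\left(w,X \right)} = 0$ ($a{\left(w,X \right)} = 0 w = 0$)
$\sqrt{-19028 + a{\left(75,-140 \right)}} = \sqrt{-19028 + 0} = \sqrt{-19028} = 2 i \sqrt{4757}$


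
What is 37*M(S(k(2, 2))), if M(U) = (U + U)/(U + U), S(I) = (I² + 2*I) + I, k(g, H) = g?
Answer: 37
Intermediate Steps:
S(I) = I² + 3*I
M(U) = 1 (M(U) = (2*U)/((2*U)) = (2*U)*(1/(2*U)) = 1)
37*M(S(k(2, 2))) = 37*1 = 37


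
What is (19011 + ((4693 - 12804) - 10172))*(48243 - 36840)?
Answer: 8301384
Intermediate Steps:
(19011 + ((4693 - 12804) - 10172))*(48243 - 36840) = (19011 + (-8111 - 10172))*11403 = (19011 - 18283)*11403 = 728*11403 = 8301384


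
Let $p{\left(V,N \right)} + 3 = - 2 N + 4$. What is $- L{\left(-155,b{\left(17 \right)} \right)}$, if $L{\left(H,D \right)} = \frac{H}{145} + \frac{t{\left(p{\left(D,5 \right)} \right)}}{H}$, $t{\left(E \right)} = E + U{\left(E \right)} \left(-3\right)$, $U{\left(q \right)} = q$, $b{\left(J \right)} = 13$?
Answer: $\frac{5327}{4495} \approx 1.1851$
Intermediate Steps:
$p{\left(V,N \right)} = 1 - 2 N$ ($p{\left(V,N \right)} = -3 - \left(-4 + 2 N\right) = 1 - 2 N$)
$t{\left(E \right)} = - 2 E$ ($t{\left(E \right)} = E + E \left(-3\right) = E - 3 E = - 2 E$)
$L{\left(H,D \right)} = \frac{18}{H} + \frac{H}{145}$ ($L{\left(H,D \right)} = \frac{H}{145} + \frac{\left(-2\right) \left(1 - 10\right)}{H} = H \frac{1}{145} + \frac{\left(-2\right) \left(1 - 10\right)}{H} = \frac{H}{145} + \frac{\left(-2\right) \left(-9\right)}{H} = \frac{H}{145} + \frac{18}{H} = \frac{18}{H} + \frac{H}{145}$)
$- L{\left(-155,b{\left(17 \right)} \right)} = - (\frac{18}{-155} + \frac{1}{145} \left(-155\right)) = - (18 \left(- \frac{1}{155}\right) - \frac{31}{29}) = - (- \frac{18}{155} - \frac{31}{29}) = \left(-1\right) \left(- \frac{5327}{4495}\right) = \frac{5327}{4495}$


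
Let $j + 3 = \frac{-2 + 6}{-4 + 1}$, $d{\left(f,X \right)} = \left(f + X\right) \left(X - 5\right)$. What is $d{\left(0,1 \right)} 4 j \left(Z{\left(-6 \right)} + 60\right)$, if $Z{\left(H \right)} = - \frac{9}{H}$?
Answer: $4264$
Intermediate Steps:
$d{\left(f,X \right)} = \left(-5 + X\right) \left(X + f\right)$ ($d{\left(f,X \right)} = \left(X + f\right) \left(-5 + X\right) = \left(-5 + X\right) \left(X + f\right)$)
$j = - \frac{13}{3}$ ($j = -3 + \frac{-2 + 6}{-4 + 1} = -3 + \frac{4}{-3} = -3 + 4 \left(- \frac{1}{3}\right) = -3 - \frac{4}{3} = - \frac{13}{3} \approx -4.3333$)
$d{\left(0,1 \right)} 4 j \left(Z{\left(-6 \right)} + 60\right) = \left(1^{2} - 5 - 0 + 1 \cdot 0\right) 4 \left(- \frac{13}{3}\right) \left(- \frac{9}{-6} + 60\right) = \left(1 - 5 + 0 + 0\right) 4 \left(- \frac{13}{3}\right) \left(\left(-9\right) \left(- \frac{1}{6}\right) + 60\right) = \left(-4\right) 4 \left(- \frac{13}{3}\right) \left(\frac{3}{2} + 60\right) = \left(-16\right) \left(- \frac{13}{3}\right) \frac{123}{2} = \frac{208}{3} \cdot \frac{123}{2} = 4264$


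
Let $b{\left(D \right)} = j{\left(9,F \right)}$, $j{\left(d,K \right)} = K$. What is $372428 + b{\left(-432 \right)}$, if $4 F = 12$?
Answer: $372431$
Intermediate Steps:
$F = 3$ ($F = \frac{1}{4} \cdot 12 = 3$)
$b{\left(D \right)} = 3$
$372428 + b{\left(-432 \right)} = 372428 + 3 = 372431$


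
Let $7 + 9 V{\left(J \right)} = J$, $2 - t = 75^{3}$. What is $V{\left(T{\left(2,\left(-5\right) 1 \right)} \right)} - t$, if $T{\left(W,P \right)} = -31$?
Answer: $\frac{3796819}{9} \approx 4.2187 \cdot 10^{5}$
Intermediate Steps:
$t = -421873$ ($t = 2 - 75^{3} = 2 - 421875 = -421873$)
$V{\left(J \right)} = - \frac{7}{9} + \frac{J}{9}$
$V{\left(T{\left(2,\left(-5\right) 1 \right)} \right)} - t = \left(- \frac{7}{9} + \frac{1}{9} \left(-31\right)\right) - -421873 = \left(- \frac{7}{9} - \frac{31}{9}\right) + 421873 = - \frac{38}{9} + 421873 = \frac{3796819}{9}$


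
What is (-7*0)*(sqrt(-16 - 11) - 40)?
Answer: 0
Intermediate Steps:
(-7*0)*(sqrt(-16 - 11) - 40) = 0*(sqrt(-27) - 40) = 0*(3*I*sqrt(3) - 40) = 0*(-40 + 3*I*sqrt(3)) = 0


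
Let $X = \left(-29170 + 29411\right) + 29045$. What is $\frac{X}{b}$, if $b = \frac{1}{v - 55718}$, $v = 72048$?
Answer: $478240380$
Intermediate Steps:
$b = \frac{1}{16330}$ ($b = \frac{1}{72048 - 55718} = \frac{1}{16330} \approx 6.1237 \cdot 10^{-5}$)
$X = 29286$ ($X = 241 + 29045 = 29286$)
$\frac{X}{b} = 29286 \frac{1}{\frac{1}{16330}} = 29286 \cdot 16330 = 478240380$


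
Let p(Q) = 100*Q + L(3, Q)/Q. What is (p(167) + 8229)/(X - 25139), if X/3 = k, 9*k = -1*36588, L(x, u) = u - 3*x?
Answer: -1387767/2078315 ≈ -0.66774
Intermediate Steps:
k = -12196/3 (k = (-1*36588)/9 = (⅑)*(-36588) = -12196/3 ≈ -4065.3)
X = -12196 (X = 3*(-12196/3) = -12196)
p(Q) = 100*Q + (-9 + Q)/Q (p(Q) = 100*Q + (Q - 3*3)/Q = 100*Q + (Q - 9)/Q = 100*Q + (-9 + Q)/Q)
(p(167) + 8229)/(X - 25139) = ((1 - 9/167 + 100*167) + 8229)/(-12196 - 25139) = ((1 - 9*1/167 + 16700) + 8229)/(-37335) = ((1 - 9/167 + 16700) + 8229)*(-1/37335) = (2789058/167 + 8229)*(-1/37335) = (4163301/167)*(-1/37335) = -1387767/2078315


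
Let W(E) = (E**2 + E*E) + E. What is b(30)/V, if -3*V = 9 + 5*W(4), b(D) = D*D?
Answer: -100/7 ≈ -14.286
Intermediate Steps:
b(D) = D**2
W(E) = E + 2*E**2 (W(E) = (E**2 + E**2) + E = 2*E**2 + E = E + 2*E**2)
V = -63 (V = -(9 + 5*(4*(1 + 2*4)))/3 = -(9 + 5*(4*(1 + 8)))/3 = -(9 + 5*(4*9))/3 = -(9 + 5*36)/3 = -(9 + 180)/3 = -1/3*189 = -63)
b(30)/V = 30**2/(-63) = 900*(-1/63) = -100/7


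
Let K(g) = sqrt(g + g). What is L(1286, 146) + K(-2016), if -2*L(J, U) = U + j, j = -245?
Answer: 99/2 + 24*I*sqrt(7) ≈ 49.5 + 63.498*I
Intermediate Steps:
K(g) = sqrt(2)*sqrt(g) (K(g) = sqrt(2*g) = sqrt(2)*sqrt(g))
L(J, U) = 245/2 - U/2 (L(J, U) = -(U - 245)/2 = -(-245 + U)/2 = 245/2 - U/2)
L(1286, 146) + K(-2016) = (245/2 - 1/2*146) + sqrt(2)*sqrt(-2016) = (245/2 - 73) + sqrt(2)*(12*I*sqrt(14)) = 99/2 + 24*I*sqrt(7)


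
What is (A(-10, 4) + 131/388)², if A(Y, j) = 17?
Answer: 45252529/150544 ≈ 300.59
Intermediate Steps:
(A(-10, 4) + 131/388)² = (17 + 131/388)² = (6727/388)² = 45252529/150544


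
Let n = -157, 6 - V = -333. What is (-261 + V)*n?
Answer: -12246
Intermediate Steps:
V = 339 (V = 6 - 1*(-333) = 6 + 333 = 339)
(-261 + V)*n = (-261 + 339)*(-157) = 78*(-157) = -12246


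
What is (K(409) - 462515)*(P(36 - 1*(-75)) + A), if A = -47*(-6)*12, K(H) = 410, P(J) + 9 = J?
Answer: -1610898030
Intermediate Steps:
P(J) = -9 + J
A = 3384 (A = 282*12 = 3384)
(K(409) - 462515)*(P(36 - 1*(-75)) + A) = (410 - 462515)*((-9 + (36 - 1*(-75))) + 3384) = -462105*((-9 + (36 + 75)) + 3384) = -462105*((-9 + 111) + 3384) = -462105*(102 + 3384) = -462105*3486 = -1610898030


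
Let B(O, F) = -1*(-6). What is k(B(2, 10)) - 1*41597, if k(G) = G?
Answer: -41591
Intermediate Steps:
B(O, F) = 6
k(B(2, 10)) - 1*41597 = 6 - 1*41597 = 6 - 41597 = -41591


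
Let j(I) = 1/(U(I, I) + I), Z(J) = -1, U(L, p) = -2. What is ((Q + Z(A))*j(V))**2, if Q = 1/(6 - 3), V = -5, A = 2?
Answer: 4/441 ≈ 0.0090703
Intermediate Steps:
j(I) = 1/(-2 + I)
Q = 1/3 ≈ 0.33333
((Q + Z(A))*j(V))**2 = ((1/3 - 1)/(-2 - 5))**2 = (-2/3/(-7))**2 = (-2/3*(-1/7))**2 = (2/21)**2 = 4/441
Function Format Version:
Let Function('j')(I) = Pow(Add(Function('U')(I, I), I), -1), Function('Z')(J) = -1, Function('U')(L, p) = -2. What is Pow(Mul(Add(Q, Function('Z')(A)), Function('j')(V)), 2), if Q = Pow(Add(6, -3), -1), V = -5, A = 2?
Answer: Rational(4, 441) ≈ 0.0090703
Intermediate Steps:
Function('j')(I) = Pow(Add(-2, I), -1)
Q = Rational(1, 3) (Q = Pow(3, -1) = Rational(1, 3) ≈ 0.33333)
Pow(Mul(Add(Q, Function('Z')(A)), Function('j')(V)), 2) = Pow(Mul(Add(Rational(1, 3), -1), Pow(Add(-2, -5), -1)), 2) = Pow(Mul(Rational(-2, 3), Pow(-7, -1)), 2) = Pow(Mul(Rational(-2, 3), Rational(-1, 7)), 2) = Pow(Rational(2, 21), 2) = Rational(4, 441)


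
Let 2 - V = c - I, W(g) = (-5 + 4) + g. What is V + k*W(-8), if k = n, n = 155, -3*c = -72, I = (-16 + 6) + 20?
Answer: -1407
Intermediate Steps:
I = 10 (I = -10 + 20 = 10)
c = 24 (c = -⅓*(-72) = 24)
W(g) = -1 + g
V = -12 (V = 2 - (24 - 1*10) = 2 - (24 - 10) = 2 - 1*14 = 2 - 14 = -12)
k = 155
V + k*W(-8) = -12 + 155*(-1 - 8) = -12 + 155*(-9) = -12 - 1395 = -1407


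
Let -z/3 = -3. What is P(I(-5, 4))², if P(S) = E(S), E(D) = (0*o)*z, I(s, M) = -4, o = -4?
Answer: 0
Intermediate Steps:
z = 9 (z = -3*(-3) = 9)
E(D) = 0 (E(D) = (0*(-4))*9 = 0*9 = 0)
P(S) = 0
P(I(-5, 4))² = 0² = 0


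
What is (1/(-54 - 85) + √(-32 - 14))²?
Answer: (1 - 139*I*√46)²/19321 ≈ -46.0 - 0.097587*I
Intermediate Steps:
(1/(-54 - 85) + √(-32 - 14))² = (1/(-139) + √(-46))² = (-1/139 + I*√46)²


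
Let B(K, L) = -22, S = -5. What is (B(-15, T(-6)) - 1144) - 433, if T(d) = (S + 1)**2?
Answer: -1599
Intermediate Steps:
T(d) = 16 (T(d) = (-5 + 1)**2 = (-4)**2 = 16)
(B(-15, T(-6)) - 1144) - 433 = (-22 - 1144) - 433 = -1166 - 433 = -1599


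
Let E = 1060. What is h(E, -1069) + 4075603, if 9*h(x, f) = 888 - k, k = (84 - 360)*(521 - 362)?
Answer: 12241733/3 ≈ 4.0806e+6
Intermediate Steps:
k = -43884 (k = -276*159 = -43884)
h(x, f) = 14924/3 (h(x, f) = (888 - 1*(-43884))/9 = (888 + 43884)/9 = (⅑)*44772 = 14924/3)
h(E, -1069) + 4075603 = 14924/3 + 4075603 = 12241733/3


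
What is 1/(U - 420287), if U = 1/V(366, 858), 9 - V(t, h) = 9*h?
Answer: -7713/3241673632 ≈ -2.3793e-6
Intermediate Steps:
V(t, h) = 9 - 9*h
U = -1/7713 (U = 1/(9 - 9*858) = 1/(9 - 7722) = 1/(-7713) = -1/7713 ≈ -0.00012965)
1/(U - 420287) = 1/(-1/7713 - 420287) = 1/(-3241673632/7713) = -7713/3241673632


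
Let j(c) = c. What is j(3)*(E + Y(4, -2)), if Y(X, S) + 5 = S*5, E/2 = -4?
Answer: -69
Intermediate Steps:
E = -8 (E = 2*(-4) = -8)
Y(X, S) = -5 + 5*S (Y(X, S) = -5 + S*5 = -5 + 5*S)
j(3)*(E + Y(4, -2)) = 3*(-8 + (-5 + 5*(-2))) = 3*(-8 + (-5 - 10)) = 3*(-8 - 15) = 3*(-23) = -69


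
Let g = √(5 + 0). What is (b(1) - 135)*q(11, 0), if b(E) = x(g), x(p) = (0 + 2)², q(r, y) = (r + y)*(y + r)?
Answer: -15851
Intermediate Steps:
q(r, y) = (r + y)² (q(r, y) = (r + y)*(r + y) = (r + y)²)
g = √5 ≈ 2.2361
x(p) = 4 (x(p) = 2² = 4)
b(E) = 4
(b(1) - 135)*q(11, 0) = (4 - 135)*(11 + 0)² = -131*11² = -131*121 = -15851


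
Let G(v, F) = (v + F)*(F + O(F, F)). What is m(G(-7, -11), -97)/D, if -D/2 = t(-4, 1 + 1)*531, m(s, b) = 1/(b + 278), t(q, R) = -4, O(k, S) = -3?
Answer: 1/768888 ≈ 1.3006e-6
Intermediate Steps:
G(v, F) = (-3 + F)*(F + v) (G(v, F) = (v + F)*(F - 3) = (F + v)*(-3 + F) = (-3 + F)*(F + v))
m(s, b) = 1/(278 + b)
D = 4248 (D = -(-8)*531 = -2*(-2124) = 4248)
m(G(-7, -11), -97)/D = 1/((278 - 97)*4248) = (1/4248)/181 = (1/181)*(1/4248) = 1/768888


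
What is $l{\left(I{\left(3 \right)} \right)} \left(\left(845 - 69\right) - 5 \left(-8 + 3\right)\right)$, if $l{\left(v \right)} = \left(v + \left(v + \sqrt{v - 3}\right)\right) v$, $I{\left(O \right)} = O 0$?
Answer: $0$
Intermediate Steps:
$I{\left(O \right)} = 0$
$l{\left(v \right)} = v \left(\sqrt{-3 + v} + 2 v\right)$ ($l{\left(v \right)} = \left(v + \left(v + \sqrt{-3 + v}\right)\right) v = \left(\sqrt{-3 + v} + 2 v\right) v = v \left(\sqrt{-3 + v} + 2 v\right)$)
$l{\left(I{\left(3 \right)} \right)} \left(\left(845 - 69\right) - 5 \left(-8 + 3\right)\right) = 0 \left(\sqrt{-3 + 0} + 2 \cdot 0\right) \left(\left(845 - 69\right) - 5 \left(-8 + 3\right)\right) = 0 \left(\sqrt{-3} + 0\right) \left(776 - -25\right) = 0 \left(i \sqrt{3} + 0\right) \left(776 + 25\right) = 0 i \sqrt{3} \cdot 801 = 0 \cdot 801 = 0$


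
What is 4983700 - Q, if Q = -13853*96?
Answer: 6313588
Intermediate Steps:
Q = -1329888
4983700 - Q = 4983700 - 1*(-1329888) = 4983700 + 1329888 = 6313588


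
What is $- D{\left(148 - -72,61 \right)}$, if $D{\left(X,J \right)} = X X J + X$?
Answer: $-2952620$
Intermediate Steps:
$D{\left(X,J \right)} = X + J X^{2}$ ($D{\left(X,J \right)} = X^{2} J + X = J X^{2} + X = X + J X^{2}$)
$- D{\left(148 - -72,61 \right)} = - \left(148 - -72\right) \left(1 + 61 \left(148 - -72\right)\right) = - \left(148 + 72\right) \left(1 + 61 \left(148 + 72\right)\right) = - 220 \left(1 + 61 \cdot 220\right) = - 220 \left(1 + 13420\right) = - 220 \cdot 13421 = \left(-1\right) 2952620 = -2952620$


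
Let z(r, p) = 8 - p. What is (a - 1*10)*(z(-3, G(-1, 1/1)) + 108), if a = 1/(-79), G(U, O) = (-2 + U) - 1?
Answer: -94920/79 ≈ -1201.5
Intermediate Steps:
G(U, O) = -3 + U
a = -1/79 ≈ -0.012658
(a - 1*10)*(z(-3, G(-1, 1/1)) + 108) = (-1/79 - 1*10)*((8 - (-3 - 1)) + 108) = (-1/79 - 10)*((8 - 1*(-4)) + 108) = -791*((8 + 4) + 108)/79 = -791*(12 + 108)/79 = -791/79*120 = -94920/79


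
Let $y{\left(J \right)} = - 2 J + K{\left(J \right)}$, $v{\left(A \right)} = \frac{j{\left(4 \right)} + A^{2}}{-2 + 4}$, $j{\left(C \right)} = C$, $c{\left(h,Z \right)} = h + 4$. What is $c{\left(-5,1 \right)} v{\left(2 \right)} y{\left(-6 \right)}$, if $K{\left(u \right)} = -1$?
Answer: $-44$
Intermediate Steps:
$c{\left(h,Z \right)} = 4 + h$
$v{\left(A \right)} = 2 + \frac{A^{2}}{2}$ ($v{\left(A \right)} = \frac{4 + A^{2}}{-2 + 4} = \frac{4 + A^{2}}{2} = \left(4 + A^{2}\right) \frac{1}{2} = 2 + \frac{A^{2}}{2}$)
$y{\left(J \right)} = -1 - 2 J$ ($y{\left(J \right)} = - 2 J - 1 = -1 - 2 J$)
$c{\left(-5,1 \right)} v{\left(2 \right)} y{\left(-6 \right)} = \left(4 - 5\right) \left(2 + \frac{2^{2}}{2}\right) \left(-1 - -12\right) = - (2 + \frac{1}{2} \cdot 4) \left(-1 + 12\right) = - (2 + 2) 11 = \left(-1\right) 4 \cdot 11 = \left(-4\right) 11 = -44$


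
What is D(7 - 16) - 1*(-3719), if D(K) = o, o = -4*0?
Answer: 3719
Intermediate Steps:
o = 0
D(K) = 0
D(7 - 16) - 1*(-3719) = 0 - 1*(-3719) = 0 + 3719 = 3719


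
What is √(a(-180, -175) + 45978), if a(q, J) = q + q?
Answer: √45618 ≈ 213.58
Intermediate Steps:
a(q, J) = 2*q
√(a(-180, -175) + 45978) = √(2*(-180) + 45978) = √(-360 + 45978) = √45618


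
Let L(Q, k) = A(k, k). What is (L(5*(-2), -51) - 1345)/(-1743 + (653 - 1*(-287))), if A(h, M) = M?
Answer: 1396/803 ≈ 1.7385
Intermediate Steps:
L(Q, k) = k
(L(5*(-2), -51) - 1345)/(-1743 + (653 - 1*(-287))) = (-51 - 1345)/(-1743 + (653 - 1*(-287))) = -1396/(-1743 + (653 + 287)) = -1396/(-1743 + 940) = -1396/(-803) = -1396*(-1/803) = 1396/803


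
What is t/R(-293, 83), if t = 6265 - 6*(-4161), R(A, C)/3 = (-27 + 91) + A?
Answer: -31231/687 ≈ -45.460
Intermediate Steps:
R(A, C) = 192 + 3*A (R(A, C) = 3*((-27 + 91) + A) = 3*(64 + A) = 192 + 3*A)
t = 31231 (t = 6265 + 24966 = 31231)
t/R(-293, 83) = 31231/(192 + 3*(-293)) = 31231/(192 - 879) = 31231/(-687) = 31231*(-1/687) = -31231/687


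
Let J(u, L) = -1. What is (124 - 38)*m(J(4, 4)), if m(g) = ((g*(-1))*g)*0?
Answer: 0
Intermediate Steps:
m(g) = 0 (m(g) = ((-g)*g)*0 = -g**2*0 = 0)
(124 - 38)*m(J(4, 4)) = (124 - 38)*0 = 86*0 = 0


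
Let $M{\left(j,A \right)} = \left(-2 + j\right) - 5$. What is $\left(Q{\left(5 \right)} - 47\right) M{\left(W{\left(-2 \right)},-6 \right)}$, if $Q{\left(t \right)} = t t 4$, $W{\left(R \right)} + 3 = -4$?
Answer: $-742$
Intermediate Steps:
$W{\left(R \right)} = -7$ ($W{\left(R \right)} = -3 - 4 = -7$)
$M{\left(j,A \right)} = -7 + j$
$Q{\left(t \right)} = 4 t^{2}$ ($Q{\left(t \right)} = t^{2} \cdot 4 = 4 t^{2}$)
$\left(Q{\left(5 \right)} - 47\right) M{\left(W{\left(-2 \right)},-6 \right)} = \left(4 \cdot 5^{2} - 47\right) \left(-7 - 7\right) = \left(4 \cdot 25 - 47\right) \left(-14\right) = \left(100 - 47\right) \left(-14\right) = 53 \left(-14\right) = -742$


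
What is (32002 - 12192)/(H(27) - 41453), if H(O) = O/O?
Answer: -9905/20726 ≈ -0.47790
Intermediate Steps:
H(O) = 1
(32002 - 12192)/(H(27) - 41453) = (32002 - 12192)/(1 - 41453) = 19810/(-41452) = 19810*(-1/41452) = -9905/20726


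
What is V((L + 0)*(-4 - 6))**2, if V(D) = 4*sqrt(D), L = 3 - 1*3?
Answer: 0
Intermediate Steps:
L = 0 (L = 3 - 3 = 0)
V((L + 0)*(-4 - 6))**2 = (4*sqrt((0 + 0)*(-4 - 6)))**2 = (4*sqrt(0*(-10)))**2 = (4*sqrt(0))**2 = (4*0)**2 = 0**2 = 0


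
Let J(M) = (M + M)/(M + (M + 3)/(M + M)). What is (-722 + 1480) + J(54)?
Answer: 1491842/1963 ≈ 759.98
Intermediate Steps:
J(M) = 2*M/(M + (3 + M)/(2*M)) (J(M) = (2*M)/(M + (3 + M)/((2*M))) = (2*M)/(M + (3 + M)*(1/(2*M))) = (2*M)/(M + (3 + M)/(2*M)) = 2*M/(M + (3 + M)/(2*M)))
(-722 + 1480) + J(54) = (-722 + 1480) + 4*54²/(3 + 54 + 2*54²) = 758 + 4*2916/(3 + 54 + 2*2916) = 758 + 4*2916/(3 + 54 + 5832) = 758 + 4*2916/5889 = 758 + 4*2916*(1/5889) = 758 + 3888/1963 = 1491842/1963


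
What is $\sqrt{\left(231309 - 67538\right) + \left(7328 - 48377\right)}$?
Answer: $\sqrt{122722} \approx 350.32$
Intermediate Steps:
$\sqrt{\left(231309 - 67538\right) + \left(7328 - 48377\right)} = \sqrt{163771 + \left(7328 - 48377\right)} = \sqrt{163771 - 41049} = \sqrt{122722}$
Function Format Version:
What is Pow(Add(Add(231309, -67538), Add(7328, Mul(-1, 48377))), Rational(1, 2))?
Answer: Pow(122722, Rational(1, 2)) ≈ 350.32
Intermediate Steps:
Pow(Add(Add(231309, -67538), Add(7328, Mul(-1, 48377))), Rational(1, 2)) = Pow(Add(163771, Add(7328, -48377)), Rational(1, 2)) = Pow(Add(163771, -41049), Rational(1, 2)) = Pow(122722, Rational(1, 2))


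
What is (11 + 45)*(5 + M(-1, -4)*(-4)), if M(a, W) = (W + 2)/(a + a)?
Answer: 56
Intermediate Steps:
M(a, W) = (2 + W)/(2*a) (M(a, W) = (2 + W)/((2*a)) = (2 + W)*(1/(2*a)) = (2 + W)/(2*a))
(11 + 45)*(5 + M(-1, -4)*(-4)) = (11 + 45)*(5 + ((½)*(2 - 4)/(-1))*(-4)) = 56*(5 + ((½)*(-1)*(-2))*(-4)) = 56*(5 + 1*(-4)) = 56*(5 - 4) = 56*1 = 56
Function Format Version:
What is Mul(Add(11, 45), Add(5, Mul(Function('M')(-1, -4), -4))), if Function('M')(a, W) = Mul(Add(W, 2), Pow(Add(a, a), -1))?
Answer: 56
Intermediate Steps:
Function('M')(a, W) = Mul(Rational(1, 2), Pow(a, -1), Add(2, W)) (Function('M')(a, W) = Mul(Add(2, W), Pow(Mul(2, a), -1)) = Mul(Add(2, W), Mul(Rational(1, 2), Pow(a, -1))) = Mul(Rational(1, 2), Pow(a, -1), Add(2, W)))
Mul(Add(11, 45), Add(5, Mul(Function('M')(-1, -4), -4))) = Mul(Add(11, 45), Add(5, Mul(Mul(Rational(1, 2), Pow(-1, -1), Add(2, -4)), -4))) = Mul(56, Add(5, Mul(Mul(Rational(1, 2), -1, -2), -4))) = Mul(56, Add(5, Mul(1, -4))) = Mul(56, Add(5, -4)) = Mul(56, 1) = 56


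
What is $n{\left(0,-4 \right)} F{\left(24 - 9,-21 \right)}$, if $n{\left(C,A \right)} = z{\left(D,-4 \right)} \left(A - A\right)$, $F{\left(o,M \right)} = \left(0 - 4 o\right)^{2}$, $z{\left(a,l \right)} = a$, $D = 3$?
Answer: $0$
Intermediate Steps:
$F{\left(o,M \right)} = 16 o^{2}$ ($F{\left(o,M \right)} = \left(- 4 o\right)^{2} = 16 o^{2}$)
$n{\left(C,A \right)} = 0$ ($n{\left(C,A \right)} = 3 \left(A - A\right) = 3 \cdot 0 = 0$)
$n{\left(0,-4 \right)} F{\left(24 - 9,-21 \right)} = 0 \cdot 16 \left(24 - 9\right)^{2} = 0 \cdot 16 \cdot 15^{2} = 0 \cdot 16 \cdot 225 = 0 \cdot 3600 = 0$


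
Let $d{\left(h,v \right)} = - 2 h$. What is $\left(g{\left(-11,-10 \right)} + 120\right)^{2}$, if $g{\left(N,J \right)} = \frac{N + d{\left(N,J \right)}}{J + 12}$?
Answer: $\frac{63001}{4} \approx 15750.0$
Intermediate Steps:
$g{\left(N,J \right)} = - \frac{N}{12 + J}$ ($g{\left(N,J \right)} = \frac{N - 2 N}{J + 12} = \frac{\left(-1\right) N}{12 + J} = - \frac{N}{12 + J}$)
$\left(g{\left(-11,-10 \right)} + 120\right)^{2} = \left(\left(-1\right) \left(-11\right) \frac{1}{12 - 10} + 120\right)^{2} = \left(\left(-1\right) \left(-11\right) \frac{1}{2} + 120\right)^{2} = \left(\frac{11}{2} + 120\right)^{2} = \left(\frac{251}{2}\right)^{2} = \frac{63001}{4}$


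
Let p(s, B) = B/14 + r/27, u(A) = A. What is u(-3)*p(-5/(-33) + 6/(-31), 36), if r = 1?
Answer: -493/63 ≈ -7.8254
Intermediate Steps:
p(s, B) = 1/27 + B/14 (p(s, B) = B/14 + 1/27 = 1/27 + B/14)
u(-3)*p(-5/(-33) + 6/(-31), 36) = -3*(1/27 + (1/14)*36) = -3*(1/27 + 18/7) = -3*493/189 = -493/63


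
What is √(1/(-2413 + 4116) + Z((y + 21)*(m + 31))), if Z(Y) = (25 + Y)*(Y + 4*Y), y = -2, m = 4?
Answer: √6653804499953/1703 ≈ 1514.7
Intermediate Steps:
Z(Y) = 5*Y*(25 + Y) (Z(Y) = (25 + Y)*(5*Y) = 5*Y*(25 + Y))
√(1/(-2413 + 4116) + Z((y + 21)*(m + 31))) = √(1/(-2413 + 4116) + 5*((-2 + 21)*(4 + 31))*(25 + (-2 + 21)*(4 + 31))) = √(1/1703 + 5*(19*35)*(25 + 19*35)) = √(1/1703 + 5*665*(25 + 665)) = √(1/1703 + 5*665*690) = √(1/1703 + 2294250) = √(3907107751/1703) = √6653804499953/1703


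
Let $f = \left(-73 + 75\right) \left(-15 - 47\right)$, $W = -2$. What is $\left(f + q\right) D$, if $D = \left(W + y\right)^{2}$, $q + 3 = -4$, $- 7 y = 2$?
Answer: $- \frac{33536}{49} \approx -684.41$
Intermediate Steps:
$y = - \frac{2}{7}$ ($y = \left(- \frac{1}{7}\right) 2 = - \frac{2}{7} \approx -0.28571$)
$f = -124$ ($f = 2 \left(-62\right) = -124$)
$q = -7$ ($q = -3 - 4 = -7$)
$D = \frac{256}{49}$ ($D = \left(-2 - \frac{2}{7}\right)^{2} = \left(- \frac{16}{7}\right)^{2} = \frac{256}{49} \approx 5.2245$)
$\left(f + q\right) D = \left(-124 - 7\right) \frac{256}{49} = \left(-131\right) \frac{256}{49} = - \frac{33536}{49}$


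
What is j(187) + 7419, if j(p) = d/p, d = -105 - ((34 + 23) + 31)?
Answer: 1387160/187 ≈ 7418.0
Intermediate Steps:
d = -193 (d = -105 - (57 + 31) = -105 - 1*88 = -105 - 88 = -193)
j(p) = -193/p
j(187) + 7419 = -193/187 + 7419 = 1387160/187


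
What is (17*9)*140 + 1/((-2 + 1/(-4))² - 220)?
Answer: 73663364/3439 ≈ 21420.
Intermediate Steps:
(17*9)*140 + 1/((-2 + 1/(-4))² - 220) = 153*140 + 1/((-2 - ¼)² - 220) = 21420 + 1/((-9/4)² - 220) = 21420 + 1/(81/16 - 220) = 21420 + 1/(-3439/16) = 21420 - 16/3439 = 73663364/3439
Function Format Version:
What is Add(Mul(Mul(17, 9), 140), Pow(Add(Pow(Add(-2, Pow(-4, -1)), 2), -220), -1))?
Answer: Rational(73663364, 3439) ≈ 21420.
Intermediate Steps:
Add(Mul(Mul(17, 9), 140), Pow(Add(Pow(Add(-2, Pow(-4, -1)), 2), -220), -1)) = Add(Mul(153, 140), Pow(Add(Pow(Add(-2, Rational(-1, 4)), 2), -220), -1)) = Add(21420, Pow(Add(Pow(Rational(-9, 4), 2), -220), -1)) = Add(21420, Pow(Add(Rational(81, 16), -220), -1)) = Add(21420, Pow(Rational(-3439, 16), -1)) = Add(21420, Rational(-16, 3439)) = Rational(73663364, 3439)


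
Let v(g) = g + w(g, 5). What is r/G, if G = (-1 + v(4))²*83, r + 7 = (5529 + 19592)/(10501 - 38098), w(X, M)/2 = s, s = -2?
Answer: -218300/2290551 ≈ -0.095305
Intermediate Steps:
w(X, M) = -4 (w(X, M) = 2*(-2) = -4)
v(g) = -4 + g (v(g) = g - 4 = -4 + g)
r = -218300/27597 (r = -7 + (5529 + 19592)/(10501 - 38098) = -7 + 25121/(-27597) = -7 + 25121*(-1/27597) = -7 - 25121/27597 = -218300/27597 ≈ -7.9103)
G = 83 (G = (-1 + (-4 + 4))²*83 = (-1 + 0)²*83 = (-1)²*83 = 1*83 = 83)
r/G = -218300/27597/83 = -218300/27597*1/83 = -218300/2290551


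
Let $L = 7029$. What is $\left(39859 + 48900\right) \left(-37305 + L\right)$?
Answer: $-2687267484$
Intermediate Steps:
$\left(39859 + 48900\right) \left(-37305 + L\right) = \left(39859 + 48900\right) \left(-37305 + 7029\right) = 88759 \left(-30276\right) = -2687267484$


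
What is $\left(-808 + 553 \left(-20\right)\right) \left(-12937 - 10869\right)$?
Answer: $282529608$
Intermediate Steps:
$\left(-808 + 553 \left(-20\right)\right) \left(-12937 - 10869\right) = \left(-808 - 11060\right) \left(-23806\right) = \left(-11868\right) \left(-23806\right) = 282529608$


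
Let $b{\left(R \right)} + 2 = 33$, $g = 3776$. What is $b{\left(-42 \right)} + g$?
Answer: $3807$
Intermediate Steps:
$b{\left(R \right)} = 31$ ($b{\left(R \right)} = -2 + 33 = 31$)
$b{\left(-42 \right)} + g = 31 + 3776 = 3807$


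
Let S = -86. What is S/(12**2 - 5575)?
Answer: 86/5431 ≈ 0.015835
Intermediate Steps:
S/(12**2 - 5575) = -86/(12**2 - 5575) = -86/(144 - 5575) = -86/(-5431) = -86*(-1/5431) = 86/5431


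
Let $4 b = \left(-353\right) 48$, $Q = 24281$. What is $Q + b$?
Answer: $20045$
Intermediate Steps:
$b = -4236$ ($b = \frac{\left(-353\right) 48}{4} = \frac{1}{4} \left(-16944\right) = -4236$)
$Q + b = 24281 - 4236 = 20045$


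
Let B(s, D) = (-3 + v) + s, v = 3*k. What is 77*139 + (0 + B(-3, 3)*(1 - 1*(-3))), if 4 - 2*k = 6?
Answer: 10667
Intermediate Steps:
k = -1 (k = 2 - ½*6 = 2 - 3 = -1)
v = -3 (v = 3*(-1) = -3)
B(s, D) = -6 + s (B(s, D) = (-3 - 3) + s = -6 + s)
77*139 + (0 + B(-3, 3)*(1 - 1*(-3))) = 77*139 + (0 + (-6 - 3)*(1 - 1*(-3))) = 10703 + (0 - 9*(1 + 3)) = 10703 + (0 - 9*4) = 10703 + (0 - 36) = 10703 - 36 = 10667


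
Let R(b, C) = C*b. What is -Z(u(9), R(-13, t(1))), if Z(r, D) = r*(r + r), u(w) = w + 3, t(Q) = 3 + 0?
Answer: -288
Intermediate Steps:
t(Q) = 3
u(w) = 3 + w
Z(r, D) = 2*r² (Z(r, D) = r*(2*r) = 2*r²)
-Z(u(9), R(-13, t(1))) = -2*(3 + 9)² = -2*12² = -2*144 = -1*288 = -288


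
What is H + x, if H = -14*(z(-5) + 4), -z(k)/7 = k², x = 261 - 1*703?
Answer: 1952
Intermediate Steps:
x = -442 (x = 261 - 703 = -442)
z(k) = -7*k²
H = 2394 (H = -14*(-7*(-5)² + 4) = -14*(-7*25 + 4) = -14*(-175 + 4) = -14*(-171) = 2394)
H + x = 2394 - 442 = 1952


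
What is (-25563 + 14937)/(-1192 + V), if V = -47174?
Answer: 1771/8061 ≈ 0.21970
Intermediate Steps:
(-25563 + 14937)/(-1192 + V) = (-25563 + 14937)/(-1192 - 47174) = -10626/(-48366) = -10626*(-1/48366) = 1771/8061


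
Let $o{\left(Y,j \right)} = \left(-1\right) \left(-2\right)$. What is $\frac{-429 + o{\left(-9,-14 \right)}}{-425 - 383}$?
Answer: $\frac{427}{808} \approx 0.52847$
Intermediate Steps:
$o{\left(Y,j \right)} = 2$
$\frac{-429 + o{\left(-9,-14 \right)}}{-425 - 383} = \frac{-429 + 2}{-425 - 383} = - \frac{427}{-808} = \left(-427\right) \left(- \frac{1}{808}\right) = \frac{427}{808}$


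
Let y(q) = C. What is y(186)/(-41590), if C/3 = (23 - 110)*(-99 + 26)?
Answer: -19053/41590 ≈ -0.45812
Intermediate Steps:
C = 19053 (C = 3*((23 - 110)*(-99 + 26)) = 3*(-87*(-73)) = 3*6351 = 19053)
y(q) = 19053
y(186)/(-41590) = 19053/(-41590) = 19053*(-1/41590) = -19053/41590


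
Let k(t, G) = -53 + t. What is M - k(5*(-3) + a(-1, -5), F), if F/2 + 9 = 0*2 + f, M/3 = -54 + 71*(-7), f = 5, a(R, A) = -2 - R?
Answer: -1584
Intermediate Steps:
M = -1653 (M = 3*(-54 + 71*(-7)) = 3*(-54 - 497) = 3*(-551) = -1653)
F = -8 (F = -18 + 2*(0*2 + 5) = -18 + 2*(0 + 5) = -18 + 2*5 = -18 + 10 = -8)
M - k(5*(-3) + a(-1, -5), F) = -1653 - (-53 + (5*(-3) + (-2 - 1*(-1)))) = -1653 - (-53 + (-15 + (-2 + 1))) = -1653 - (-53 + (-15 - 1)) = -1653 - (-53 - 16) = -1653 - 1*(-69) = -1653 + 69 = -1584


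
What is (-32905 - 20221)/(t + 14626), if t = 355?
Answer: -53126/14981 ≈ -3.5462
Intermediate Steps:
(-32905 - 20221)/(t + 14626) = (-32905 - 20221)/(355 + 14626) = -53126/14981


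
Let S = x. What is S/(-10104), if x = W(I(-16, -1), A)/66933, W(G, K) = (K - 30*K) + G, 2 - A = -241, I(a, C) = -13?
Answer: 1765/169072758 ≈ 1.0439e-5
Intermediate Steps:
A = 243 (A = 2 - 1*(-241) = 2 + 241 = 243)
W(G, K) = G - 29*K (W(G, K) = -29*K + G = G - 29*K)
x = -7060/66933 (x = (-13 - 29*243)/66933 = (-13 - 7047)*(1/66933) = -7060*1/66933 = -7060/66933 ≈ -0.10548)
S = -7060/66933 ≈ -0.10548
S/(-10104) = -7060/66933/(-10104) = -7060/66933*(-1/10104) = 1765/169072758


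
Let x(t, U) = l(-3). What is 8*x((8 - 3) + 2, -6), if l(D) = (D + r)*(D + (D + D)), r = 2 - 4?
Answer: 360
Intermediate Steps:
r = -2
l(D) = 3*D*(-2 + D) (l(D) = (D - 2)*(D + (D + D)) = (-2 + D)*(D + 2*D) = (-2 + D)*(3*D) = 3*D*(-2 + D))
x(t, U) = 45 (x(t, U) = 3*(-3)*(-2 - 3) = 3*(-3)*(-5) = 45)
8*x((8 - 3) + 2, -6) = 8*45 = 360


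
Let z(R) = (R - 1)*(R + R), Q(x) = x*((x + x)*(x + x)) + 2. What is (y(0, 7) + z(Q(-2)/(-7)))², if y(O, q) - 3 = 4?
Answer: 2968729/2401 ≈ 1236.5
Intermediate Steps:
y(O, q) = 7 (y(O, q) = 3 + 4 = 7)
Q(x) = 2 + 4*x³ (Q(x) = x*((2*x)*(2*x)) + 2 = x*(4*x²) + 2 = 4*x³ + 2 = 2 + 4*x³)
z(R) = 2*R*(-1 + R) (z(R) = (-1 + R)*(2*R) = 2*R*(-1 + R))
(y(0, 7) + z(Q(-2)/(-7)))² = (7 + 2*((2 + 4*(-2)³)/(-7))*(-1 + (2 + 4*(-2)³)/(-7)))² = (7 + 2*((2 + 4*(-8))*(-⅐))*(-1 + (2 + 4*(-8))*(-⅐)))² = (7 + 2*((2 - 32)*(-⅐))*(-1 + (2 - 32)*(-⅐)))² = (7 + 2*(-30*(-⅐))*(-1 - 30*(-⅐)))² = (7 + 2*(30/7)*(-1 + 30/7))² = (7 + 2*(30/7)*(23/7))² = (7 + 1380/49)² = (1723/49)² = 2968729/2401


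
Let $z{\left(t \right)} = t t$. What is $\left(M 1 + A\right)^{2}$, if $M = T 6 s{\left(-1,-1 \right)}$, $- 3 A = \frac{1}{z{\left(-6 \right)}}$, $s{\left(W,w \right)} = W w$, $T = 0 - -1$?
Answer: $\frac{418609}{11664} \approx 35.889$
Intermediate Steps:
$z{\left(t \right)} = t^{2}$
$T = 1$ ($T = 0 + 1 = 1$)
$A = - \frac{1}{108}$ ($A = - \frac{1}{3 \left(-6\right)^{2}} = - \frac{1}{3 \cdot 36} = \left(- \frac{1}{3}\right) \frac{1}{36} = - \frac{1}{108} \approx -0.0092593$)
$M = 6$ ($M = 1 \cdot 6 \left(\left(-1\right) \left(-1\right)\right) = 6 \cdot 1 = 6$)
$\left(M 1 + A\right)^{2} = \left(6 \cdot 1 - \frac{1}{108}\right)^{2} = \left(6 - \frac{1}{108}\right)^{2} = \left(\frac{647}{108}\right)^{2} = \frac{418609}{11664}$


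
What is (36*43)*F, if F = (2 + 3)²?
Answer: 38700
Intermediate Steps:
F = 25 (F = 5² = 25)
(36*43)*F = (36*43)*25 = 1548*25 = 38700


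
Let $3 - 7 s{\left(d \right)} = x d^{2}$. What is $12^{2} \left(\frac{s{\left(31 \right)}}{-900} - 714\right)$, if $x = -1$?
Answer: $- \frac{17996656}{175} \approx -1.0284 \cdot 10^{5}$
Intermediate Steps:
$s{\left(d \right)} = \frac{3}{7} + \frac{d^{2}}{7}$ ($s{\left(d \right)} = \frac{3}{7} - \frac{\left(-1\right) d^{2}}{7} = \frac{3}{7} + \frac{d^{2}}{7}$)
$12^{2} \left(\frac{s{\left(31 \right)}}{-900} - 714\right) = 12^{2} \left(\frac{\frac{3}{7} + \frac{31^{2}}{7}}{-900} - 714\right) = 144 \left(\left(\frac{3}{7} + \frac{1}{7} \cdot 961\right) \left(- \frac{1}{900}\right) - 714\right) = 144 \left(\left(\frac{3}{7} + \frac{961}{7}\right) \left(- \frac{1}{900}\right) - 714\right) = 144 \left(\frac{964}{7} \left(- \frac{1}{900}\right) - 714\right) = 144 \left(- \frac{241}{1575} - 714\right) = 144 \left(- \frac{1124791}{1575}\right) = - \frac{17996656}{175}$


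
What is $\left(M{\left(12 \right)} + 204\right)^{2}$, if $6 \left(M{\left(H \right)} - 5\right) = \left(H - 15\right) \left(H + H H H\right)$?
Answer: $436921$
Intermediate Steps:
$M{\left(H \right)} = 5 + \frac{\left(-15 + H\right) \left(H + H^{3}\right)}{6}$ ($M{\left(H \right)} = 5 + \frac{\left(H - 15\right) \left(H + H H H\right)}{6} = 5 + \frac{\left(-15 + H\right) \left(H + H^{2} H\right)}{6} = 5 + \frac{\left(-15 + H\right) \left(H + H^{3}\right)}{6}$)
$\left(M{\left(12 \right)} + 204\right)^{2} = \left(\left(5 - 30 - \frac{5 \cdot 12^{3}}{2} + \frac{12^{2}}{6} + \frac{12^{4}}{6}\right) + 204\right)^{2} = \left(\left(5 - 30 - 4320 + \frac{1}{6} \cdot 144 + \frac{1}{6} \cdot 20736\right) + 204\right)^{2} = \left(\left(5 - 30 - 4320 + 24 + 3456\right) + 204\right)^{2} = \left(-865 + 204\right)^{2} = \left(-661\right)^{2} = 436921$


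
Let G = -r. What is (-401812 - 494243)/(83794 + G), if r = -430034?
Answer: -298685/171276 ≈ -1.7439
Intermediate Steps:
G = 430034 (G = -1*(-430034) = 430034)
(-401812 - 494243)/(83794 + G) = (-401812 - 494243)/(83794 + 430034) = -896055/513828 = -896055*1/513828 = -298685/171276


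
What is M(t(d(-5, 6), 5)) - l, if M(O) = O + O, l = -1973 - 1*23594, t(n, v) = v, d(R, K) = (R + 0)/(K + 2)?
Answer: 25577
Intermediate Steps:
d(R, K) = R/(2 + K)
l = -25567 (l = -1973 - 23594 = -25567)
M(O) = 2*O
M(t(d(-5, 6), 5)) - l = 2*5 - 1*(-25567) = 10 + 25567 = 25577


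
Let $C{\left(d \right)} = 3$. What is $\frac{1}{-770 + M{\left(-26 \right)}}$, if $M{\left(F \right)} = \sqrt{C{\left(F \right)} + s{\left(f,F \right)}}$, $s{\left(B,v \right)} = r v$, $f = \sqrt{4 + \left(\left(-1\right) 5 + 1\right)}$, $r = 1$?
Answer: $- \frac{770}{592923} - \frac{i \sqrt{23}}{592923} \approx -0.0012987 - 8.0884 \cdot 10^{-6} i$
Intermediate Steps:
$f = 0$ ($f = \sqrt{4 + \left(-5 + 1\right)} = \sqrt{4 - 4} = \sqrt{0} = 0$)
$s{\left(B,v \right)} = v$ ($s{\left(B,v \right)} = 1 v = v$)
$M{\left(F \right)} = \sqrt{3 + F}$
$\frac{1}{-770 + M{\left(-26 \right)}} = \frac{1}{-770 + \sqrt{3 - 26}} = \frac{1}{-770 + \sqrt{-23}} = \frac{1}{-770 + i \sqrt{23}}$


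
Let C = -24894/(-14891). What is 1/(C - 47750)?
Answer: -14891/711020356 ≈ -2.0943e-5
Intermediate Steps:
C = 24894/14891 (C = -24894*(-1/14891) = 24894/14891 ≈ 1.6717)
1/(C - 47750) = 1/(24894/14891 - 47750) = 1/(-711020356/14891) = -14891/711020356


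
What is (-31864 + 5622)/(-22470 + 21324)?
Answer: 13121/573 ≈ 22.899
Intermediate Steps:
(-31864 + 5622)/(-22470 + 21324) = -26242/(-1146) = -26242*(-1/1146) = 13121/573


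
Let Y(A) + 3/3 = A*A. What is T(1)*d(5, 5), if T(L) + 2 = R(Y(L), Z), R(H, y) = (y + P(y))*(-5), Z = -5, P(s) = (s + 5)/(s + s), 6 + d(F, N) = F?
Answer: -23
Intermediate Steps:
d(F, N) = -6 + F
P(s) = (5 + s)/(2*s) (P(s) = (5 + s)/((2*s)) = (5 + s)*(1/(2*s)) = (5 + s)/(2*s))
Y(A) = -1 + A² (Y(A) = -1 + A*A = -1 + A²)
R(H, y) = -5*y - 5*(5 + y)/(2*y) (R(H, y) = (y + (5 + y)/(2*y))*(-5) = -5*y - 5*(5 + y)/(2*y))
T(L) = 23 (T(L) = -2 + (-5/2 - 5*(-5) - 25/2/(-5)) = -2 + (-5/2 + 25 - 25/2*(-⅕)) = -2 + (-5/2 + 25 + 5/2) = -2 + 25 = 23)
T(1)*d(5, 5) = 23*(-6 + 5) = 23*(-1) = -23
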